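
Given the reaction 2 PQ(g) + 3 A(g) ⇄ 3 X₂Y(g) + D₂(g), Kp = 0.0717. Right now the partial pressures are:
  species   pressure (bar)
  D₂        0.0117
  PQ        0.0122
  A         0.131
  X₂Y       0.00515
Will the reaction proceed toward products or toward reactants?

forward (toward products)

Qp = P(X₂Y)³·P(D₂) / (P(PQ)²·P(A)³) = (0.00515)³·(0.0117) / ((0.0122)²·(0.131)³) = 0.00478
Qp = 0.00478 < Kp = 0.0717, so the forward reaction proceeds.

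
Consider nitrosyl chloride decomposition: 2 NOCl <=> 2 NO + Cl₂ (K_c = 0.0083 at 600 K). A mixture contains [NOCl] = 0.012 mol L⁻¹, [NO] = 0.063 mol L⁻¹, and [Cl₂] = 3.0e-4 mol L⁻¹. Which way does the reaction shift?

Q_c = [NO]²·[Cl₂] / [NOCl]² = (0.063)²·(3.0e-4) / (0.012)² = 0.0083
Q_c = 0.0083 = K_c, so the system is already at equilibrium.

neither direction; the system is at equilibrium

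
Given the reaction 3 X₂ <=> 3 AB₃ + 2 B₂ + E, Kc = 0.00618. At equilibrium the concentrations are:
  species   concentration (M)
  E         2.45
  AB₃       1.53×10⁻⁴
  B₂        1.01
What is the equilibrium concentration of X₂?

At equilibrium, Kc = [AB₃]³·[B₂]²·[E] / [X₂]³ = 0.00618.
(1.53×10⁻⁴)³·(1.01)²·(2.45) / ([X₂])³ = 0.00618
[X₂]³ = 1.45×10⁻⁹ ⇒ [X₂] = 0.00113 M

[X₂] = 0.00113 M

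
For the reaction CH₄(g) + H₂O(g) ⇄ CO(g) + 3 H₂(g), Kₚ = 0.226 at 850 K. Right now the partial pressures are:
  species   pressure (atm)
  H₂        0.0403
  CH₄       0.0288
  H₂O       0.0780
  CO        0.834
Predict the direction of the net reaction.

to the right

Qₚ = P(CO)·P(H₂)³ / (P(CH₄)·P(H₂O)) = (0.834)·(0.0403)³ / ((0.0288)·(0.0780)) = 0.0243
Qₚ = 0.0243 < Kₚ = 0.226, so the forward reaction proceeds.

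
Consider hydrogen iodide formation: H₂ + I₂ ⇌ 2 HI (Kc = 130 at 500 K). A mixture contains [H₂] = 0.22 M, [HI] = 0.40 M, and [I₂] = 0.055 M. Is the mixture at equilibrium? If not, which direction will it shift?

no; Q < K, reaction proceeds forward

Qc = [HI]² / ([H₂]·[I₂]) = (0.40)² / ((0.22)·(0.055)) = 13
Qc = 13 < Kc = 130: net forward reaction.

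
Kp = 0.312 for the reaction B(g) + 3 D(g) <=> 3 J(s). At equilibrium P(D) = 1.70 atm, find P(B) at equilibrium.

P(B) = 0.652 atm

(J is a pure solid — omitted from Kp.)
At equilibrium, Kp = 1 / (P(B)·P(D)³) = 0.312.
1 / ((P(B))·(1.70)³) = 0.312
P(B) = 0.652 atm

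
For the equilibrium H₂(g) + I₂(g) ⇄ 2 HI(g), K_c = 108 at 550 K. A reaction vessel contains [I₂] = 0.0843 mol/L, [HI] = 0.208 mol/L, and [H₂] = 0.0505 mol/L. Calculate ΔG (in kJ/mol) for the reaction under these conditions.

Q_c = [HI]² / ([H₂]·[I₂]) = (0.208)² / ((0.0505)·(0.0843)) = 10.2
ΔG = RT ln(Q_c/K_c) = (8.314 J mol⁻¹ K⁻¹)(550 K) × ln(10.2/108)
   = (4.573 kJ/mol)(-2.360) = -10.8 kJ/mol
ΔG < 0, so the forward reaction is spontaneous (proceeds forward).

ΔG = -10.8 kJ/mol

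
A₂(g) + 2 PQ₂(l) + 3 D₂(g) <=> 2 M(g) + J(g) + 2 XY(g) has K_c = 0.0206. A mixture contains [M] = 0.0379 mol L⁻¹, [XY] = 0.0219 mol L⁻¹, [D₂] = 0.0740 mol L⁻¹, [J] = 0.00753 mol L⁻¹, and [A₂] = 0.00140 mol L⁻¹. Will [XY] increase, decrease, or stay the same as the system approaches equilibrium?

increase

(PQ₂ is a pure liquid — omitted from Q_c.)
Q_c = [M]²·[J]·[XY]² / ([A₂]·[D₂]³) = (0.0379)²·(0.00753)·(0.0219)² / ((0.00140)·(0.0740)³) = 0.00914
Q_c = 0.00914 < K_c = 0.0206: net forward reaction.
XY is a product, so it increases.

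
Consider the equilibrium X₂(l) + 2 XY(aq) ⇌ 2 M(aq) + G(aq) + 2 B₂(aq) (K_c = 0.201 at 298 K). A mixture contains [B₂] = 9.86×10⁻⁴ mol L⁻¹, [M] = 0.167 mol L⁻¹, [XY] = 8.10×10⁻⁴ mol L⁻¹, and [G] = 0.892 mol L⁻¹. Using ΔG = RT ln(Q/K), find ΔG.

(X₂ is a pure liquid — omitted from Q_c.)
Q_c = [M]²·[G]·[B₂]² / [XY]² = (0.167)²·(0.892)·(9.86×10⁻⁴)² / (8.10×10⁻⁴)² = 0.0369
ΔG = RT ln(Q_c/K_c) = (8.314 J mol⁻¹ K⁻¹)(298 K) × ln(0.0369/0.201)
   = (2.478 kJ/mol)(-1.695) = -4.20 kJ/mol
ΔG < 0, so the forward reaction is spontaneous (proceeds forward).

ΔG = -4.20 kJ/mol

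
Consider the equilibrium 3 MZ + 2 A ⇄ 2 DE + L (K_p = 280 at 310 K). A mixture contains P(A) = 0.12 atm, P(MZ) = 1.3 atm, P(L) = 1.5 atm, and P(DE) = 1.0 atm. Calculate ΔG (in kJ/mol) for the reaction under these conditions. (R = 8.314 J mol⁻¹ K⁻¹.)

ΔG = -4.58 kJ/mol

Q_p = P(DE)²·P(L) / (P(MZ)³·P(A)²) = (1.0)²·(1.5) / ((1.3)³·(0.12)²) = 47.4
ΔG = RT ln(Q_p/K_p) = (8.314 J mol⁻¹ K⁻¹)(310 K) × ln(47.4/280)
   = (2.577 kJ/mol)(-1.776) = -4.58 kJ/mol
ΔG < 0, so the forward reaction is spontaneous (proceeds forward).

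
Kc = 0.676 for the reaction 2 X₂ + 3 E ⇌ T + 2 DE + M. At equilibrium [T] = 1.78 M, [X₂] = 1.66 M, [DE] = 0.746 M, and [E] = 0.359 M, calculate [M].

[M] = 0.0870 M

At equilibrium, Kc = [T]·[DE]²·[M] / ([X₂]²·[E]³) = 0.676.
(1.78)·(0.746)²·([M]) / ((1.66)²·(0.359)³) = 0.676
[M] = 0.0870 M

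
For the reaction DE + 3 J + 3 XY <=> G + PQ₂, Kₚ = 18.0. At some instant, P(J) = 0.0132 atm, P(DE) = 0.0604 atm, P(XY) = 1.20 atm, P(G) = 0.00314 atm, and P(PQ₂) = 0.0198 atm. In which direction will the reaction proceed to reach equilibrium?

Qₚ = P(G)·P(PQ₂) / (P(DE)·P(J)³·P(XY)³) = (0.00314)·(0.0198) / ((0.0604)·(0.0132)³·(1.20)³) = 259
Qₚ = 259 > Kₚ = 18.0, so the reverse reaction proceeds.

in the reverse direction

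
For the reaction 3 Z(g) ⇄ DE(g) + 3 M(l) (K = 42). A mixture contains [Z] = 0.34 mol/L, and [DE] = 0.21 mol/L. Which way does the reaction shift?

forward (toward products)

(M is a pure liquid — omitted from Q.)
Q = [DE] / [Z]³ = (0.21) / (0.34)³ = 5.3
Q = 5.3 < K = 42, so the forward reaction proceeds.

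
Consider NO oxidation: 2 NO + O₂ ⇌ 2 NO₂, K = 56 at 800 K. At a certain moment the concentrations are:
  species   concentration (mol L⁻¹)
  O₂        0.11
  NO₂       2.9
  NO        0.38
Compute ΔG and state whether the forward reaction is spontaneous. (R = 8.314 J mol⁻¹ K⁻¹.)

Q = [NO₂]² / ([NO]²·[O₂]) = (2.9)² / ((0.38)²·(0.11)) = 529
ΔG = RT ln(Q/K) = (8.314 J mol⁻¹ K⁻¹)(800 K) × ln(529/56)
   = (6.651 kJ/mol)(2.246) = 14.9 kJ/mol
ΔG > 0, so the forward reaction is non-spontaneous (proceeds in reverse).

ΔG = 14.9 kJ/mol; the forward reaction is non-spontaneous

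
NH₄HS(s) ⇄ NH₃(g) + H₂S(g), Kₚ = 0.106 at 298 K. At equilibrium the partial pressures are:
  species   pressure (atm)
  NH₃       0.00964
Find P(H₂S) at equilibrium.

(NH₄HS is a pure solid — omitted from Kₚ.)
At equilibrium, Kₚ = P(NH₃)·P(H₂S) = 0.106.
(0.00964)·(P(H₂S)) = 0.106
P(H₂S) = 11.0 atm

P(H₂S) = 11.0 atm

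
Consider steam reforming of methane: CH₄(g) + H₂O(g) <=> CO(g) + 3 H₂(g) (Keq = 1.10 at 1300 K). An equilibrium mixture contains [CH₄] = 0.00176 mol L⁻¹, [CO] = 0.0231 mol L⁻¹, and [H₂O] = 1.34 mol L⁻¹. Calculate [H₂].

[H₂] = 0.482 mol L⁻¹

At equilibrium, Keq = [CO]·[H₂]³ / ([CH₄]·[H₂O]) = 1.10.
(0.0231)·([H₂])³ / ((0.00176)·(1.34)) = 1.10
[H₂]³ = 0.112 ⇒ [H₂] = 0.482 mol L⁻¹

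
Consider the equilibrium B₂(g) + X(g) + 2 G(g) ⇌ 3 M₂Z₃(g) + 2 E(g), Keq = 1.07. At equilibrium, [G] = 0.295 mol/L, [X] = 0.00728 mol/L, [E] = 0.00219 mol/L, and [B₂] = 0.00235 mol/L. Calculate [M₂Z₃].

At equilibrium, Keq = [M₂Z₃]³·[E]² / ([B₂]·[X]·[G]²) = 1.07.
([M₂Z₃])³·(0.00219)² / ((0.00235)·(0.00728)·(0.295)²) = 1.07
[M₂Z₃]³ = 0.332 ⇒ [M₂Z₃] = 0.693 mol/L

[M₂Z₃] = 0.693 mol/L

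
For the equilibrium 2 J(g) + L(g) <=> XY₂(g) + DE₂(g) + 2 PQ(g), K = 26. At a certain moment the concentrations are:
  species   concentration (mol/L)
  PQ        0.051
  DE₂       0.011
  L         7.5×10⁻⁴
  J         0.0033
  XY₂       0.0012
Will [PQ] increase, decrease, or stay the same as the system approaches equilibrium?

increase

Q = [XY₂]·[DE₂]·[PQ]² / ([J]²·[L]) = (0.0012)·(0.011)·(0.051)² / ((0.0033)²·(7.5×10⁻⁴)) = 4.2
Q = 4.2 < K = 26: net forward reaction.
PQ is a product, so it increases.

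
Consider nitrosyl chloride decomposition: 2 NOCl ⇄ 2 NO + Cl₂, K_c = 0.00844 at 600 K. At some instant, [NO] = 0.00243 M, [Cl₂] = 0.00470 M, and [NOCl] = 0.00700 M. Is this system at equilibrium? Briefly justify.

Q_c = [NO]²·[Cl₂] / [NOCl]² = (0.00243)²·(0.00470) / (0.00700)² = 5.66×10⁻⁴
Q_c = 5.66×10⁻⁴ < K_c = 0.00844: net forward reaction.

no; Q < K, reaction proceeds forward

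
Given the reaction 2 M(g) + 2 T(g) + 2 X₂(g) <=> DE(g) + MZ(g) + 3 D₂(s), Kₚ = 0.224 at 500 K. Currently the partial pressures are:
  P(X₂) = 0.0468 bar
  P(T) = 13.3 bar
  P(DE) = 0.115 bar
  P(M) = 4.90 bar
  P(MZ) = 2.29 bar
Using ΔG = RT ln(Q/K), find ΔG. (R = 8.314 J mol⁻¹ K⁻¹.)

ΔG = -8.60 kJ/mol

(D₂ is a pure solid — omitted from Qₚ.)
Qₚ = P(DE)·P(MZ) / (P(M)²·P(T)²·P(X₂)²) = (0.115)·(2.29) / ((4.90)²·(13.3)²·(0.0468)²) = 0.0283
ΔG = RT ln(Qₚ/Kₚ) = (8.314 J mol⁻¹ K⁻¹)(500 K) × ln(0.0283/0.224)
   = (4.157 kJ/mol)(-2.069) = -8.60 kJ/mol
ΔG < 0, so the forward reaction is spontaneous (proceeds forward).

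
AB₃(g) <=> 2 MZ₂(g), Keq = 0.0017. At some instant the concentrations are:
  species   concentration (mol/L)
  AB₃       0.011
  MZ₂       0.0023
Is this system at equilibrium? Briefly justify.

no; Q < K, reaction proceeds forward

Q = [MZ₂]² / [AB₃] = (0.0023)² / (0.011) = 4.8e-4
Q = 4.8e-4 < Keq = 0.0017: net forward reaction.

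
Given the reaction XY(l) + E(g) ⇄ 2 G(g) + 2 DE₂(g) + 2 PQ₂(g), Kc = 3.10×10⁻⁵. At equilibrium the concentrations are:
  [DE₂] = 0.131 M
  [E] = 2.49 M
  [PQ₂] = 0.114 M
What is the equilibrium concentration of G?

(XY is a pure liquid — omitted from Kc.)
At equilibrium, Kc = [G]²·[DE₂]²·[PQ₂]² / [E] = 3.10×10⁻⁵.
([G])²·(0.131)²·(0.114)² / (2.49) = 3.10×10⁻⁵
[G]² = 0.346 ⇒ [G] = 0.588 M

[G] = 0.588 M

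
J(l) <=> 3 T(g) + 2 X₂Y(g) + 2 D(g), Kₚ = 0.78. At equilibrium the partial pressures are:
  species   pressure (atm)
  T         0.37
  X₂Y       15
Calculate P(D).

P(D) = 0.26 atm

(J is a pure liquid — omitted from Kₚ.)
At equilibrium, Kₚ = P(T)³·P(X₂Y)²·P(D)² = 0.78.
(0.37)³·(15)²·(P(D))² = 0.78
P(D)² = 0.0684 ⇒ P(D) = 0.26 atm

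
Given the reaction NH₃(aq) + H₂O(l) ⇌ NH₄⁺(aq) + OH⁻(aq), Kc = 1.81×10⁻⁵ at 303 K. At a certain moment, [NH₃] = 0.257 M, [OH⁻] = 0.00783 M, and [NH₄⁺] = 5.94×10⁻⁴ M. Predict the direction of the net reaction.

at equilibrium

(H₂O is a pure liquid — omitted from Qc.)
Qc = [NH₄⁺]·[OH⁻] / [NH₃] = (5.94×10⁻⁴)·(0.00783) / (0.257) = 1.81×10⁻⁵
Qc = 1.81×10⁻⁵ = Kc, so the system is already at equilibrium.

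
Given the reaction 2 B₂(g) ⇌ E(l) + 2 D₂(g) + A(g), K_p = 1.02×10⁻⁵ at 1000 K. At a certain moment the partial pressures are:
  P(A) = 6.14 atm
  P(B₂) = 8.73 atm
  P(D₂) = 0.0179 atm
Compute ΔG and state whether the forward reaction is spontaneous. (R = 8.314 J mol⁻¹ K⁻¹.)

(E is a pure liquid — omitted from Q_p.)
Q_p = P(D₂)²·P(A) / P(B₂)² = (0.0179)²·(6.14) / (8.73)² = 2.58×10⁻⁵
ΔG = RT ln(Q_p/K_p) = (8.314 J mol⁻¹ K⁻¹)(1000 K) × ln(2.58×10⁻⁵/1.02×10⁻⁵)
   = (8.314 kJ/mol)(0.9280) = 7.72 kJ/mol
ΔG > 0, so the forward reaction is non-spontaneous (proceeds in reverse).

ΔG = 7.72 kJ/mol; the forward reaction is non-spontaneous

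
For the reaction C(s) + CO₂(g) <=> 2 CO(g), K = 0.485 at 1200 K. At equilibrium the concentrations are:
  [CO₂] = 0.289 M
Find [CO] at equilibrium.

[CO] = 0.374 M

(C is a pure solid — omitted from K.)
At equilibrium, K = [CO]² / [CO₂] = 0.485.
([CO])² / (0.289) = 0.485
[CO]² = 0.140 ⇒ [CO] = 0.374 M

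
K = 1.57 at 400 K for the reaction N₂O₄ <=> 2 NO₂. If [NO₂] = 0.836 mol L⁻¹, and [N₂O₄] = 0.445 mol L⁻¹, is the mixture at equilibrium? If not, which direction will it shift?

yes, at equilibrium

Q = [NO₂]² / [N₂O₄] = (0.836)² / (0.445) = 1.57
Q = 1.57 = K; the system is at equilibrium.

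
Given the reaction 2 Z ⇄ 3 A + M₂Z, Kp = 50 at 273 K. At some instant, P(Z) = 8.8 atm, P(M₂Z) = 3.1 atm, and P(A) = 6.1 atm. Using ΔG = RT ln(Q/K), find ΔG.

Qp = P(A)³·P(M₂Z) / P(Z)² = (6.1)³·(3.1) / (8.8)² = 9.09
ΔG = RT ln(Qp/Kp) = (8.314 J mol⁻¹ K⁻¹)(273 K) × ln(9.09/50)
   = (2.270 kJ/mol)(-1.705) = -3.87 kJ/mol
ΔG < 0, so the forward reaction is spontaneous (proceeds forward).

ΔG = -3.87 kJ/mol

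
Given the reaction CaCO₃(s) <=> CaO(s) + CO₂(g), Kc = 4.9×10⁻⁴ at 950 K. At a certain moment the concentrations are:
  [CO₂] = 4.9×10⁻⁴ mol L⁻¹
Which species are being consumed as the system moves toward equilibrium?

none (at equilibrium)

(CaCO₃, CaO are pure solids — omitted from Qc.)
Qc = [CO₂] = 4.9×10⁻⁴
Qc = 4.9×10⁻⁴ = Kc; the system is at equilibrium.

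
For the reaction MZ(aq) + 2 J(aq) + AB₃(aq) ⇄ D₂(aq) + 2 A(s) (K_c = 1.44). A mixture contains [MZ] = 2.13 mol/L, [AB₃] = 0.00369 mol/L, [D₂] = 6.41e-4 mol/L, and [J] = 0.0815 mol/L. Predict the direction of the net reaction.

(A is a pure solid — omitted from Q_c.)
Q_c = [D₂] / ([MZ]·[J]²·[AB₃]) = (6.41e-4) / ((2.13)·(0.0815)²·(0.00369)) = 12.3
Q_c = 12.3 > K_c = 1.44, so the reverse reaction proceeds.

in the reverse direction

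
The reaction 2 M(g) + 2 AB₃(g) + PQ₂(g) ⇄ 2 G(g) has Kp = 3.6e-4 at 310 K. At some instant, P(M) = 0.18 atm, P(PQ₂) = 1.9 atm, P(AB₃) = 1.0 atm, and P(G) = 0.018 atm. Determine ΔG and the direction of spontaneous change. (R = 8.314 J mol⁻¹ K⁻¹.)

Qp = P(G)² / (P(M)²·P(AB₃)²·P(PQ₂)) = (0.018)² / ((0.18)²·(1.0)²·(1.9)) = 0.00526
ΔG = RT ln(Qp/Kp) = (8.314 J mol⁻¹ K⁻¹)(310 K) × ln(0.00526/3.6e-4)
   = (2.577 kJ/mol)(2.682) = 6.91 kJ/mol
ΔG > 0, so the forward reaction is non-spontaneous (proceeds in reverse).

ΔG = 6.91 kJ/mol; the forward reaction is non-spontaneous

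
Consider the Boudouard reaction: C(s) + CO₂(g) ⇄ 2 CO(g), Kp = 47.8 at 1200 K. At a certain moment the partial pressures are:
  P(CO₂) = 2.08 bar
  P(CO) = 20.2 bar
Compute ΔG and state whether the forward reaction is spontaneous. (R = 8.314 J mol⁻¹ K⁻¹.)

ΔG = 14.1 kJ/mol; the forward reaction is non-spontaneous

(C is a pure solid — omitted from Qp.)
Qp = P(CO)² / P(CO₂) = (20.2)² / (2.08) = 196
ΔG = RT ln(Qp/Kp) = (8.314 J mol⁻¹ K⁻¹)(1200 K) × ln(196/47.8)
   = (9.977 kJ/mol)(1.411) = 14.1 kJ/mol
ΔG > 0, so the forward reaction is non-spontaneous (proceeds in reverse).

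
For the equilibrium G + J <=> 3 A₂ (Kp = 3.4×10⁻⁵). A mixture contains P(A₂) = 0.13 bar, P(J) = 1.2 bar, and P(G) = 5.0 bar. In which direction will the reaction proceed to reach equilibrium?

reverse (toward reactants)

Qp = P(A₂)³ / (P(G)·P(J)) = (0.13)³ / ((5.0)·(1.2)) = 3.7×10⁻⁴
Qp = 3.7×10⁻⁴ > Kp = 3.4×10⁻⁵, so the reverse reaction proceeds.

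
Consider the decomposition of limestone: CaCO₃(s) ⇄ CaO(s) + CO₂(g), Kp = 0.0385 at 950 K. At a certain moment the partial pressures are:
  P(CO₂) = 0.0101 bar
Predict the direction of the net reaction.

toward products

(CaCO₃, CaO are pure solids — omitted from Qp.)
Qp = P(CO₂) = 0.0101
Qp = 0.0101 < Kp = 0.0385, so the forward reaction proceeds.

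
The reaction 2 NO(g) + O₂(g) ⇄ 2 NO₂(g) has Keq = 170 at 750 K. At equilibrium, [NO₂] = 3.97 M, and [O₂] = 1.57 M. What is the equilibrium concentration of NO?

[NO] = 0.243 M

At equilibrium, Keq = [NO₂]² / ([NO]²·[O₂]) = 170.
(3.97)² / (([NO])²·(1.57)) = 170
[NO]² = 0.0591 ⇒ [NO] = 0.243 M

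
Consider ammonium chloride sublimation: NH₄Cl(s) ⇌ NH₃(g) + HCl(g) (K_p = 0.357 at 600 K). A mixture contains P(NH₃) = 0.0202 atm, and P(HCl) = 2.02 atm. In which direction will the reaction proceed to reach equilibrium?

forward (toward products)

(NH₄Cl is a pure solid — omitted from Q_p.)
Q_p = P(NH₃)·P(HCl) = (0.0202)·(2.02) = 0.0408
Q_p = 0.0408 < K_p = 0.357, so the forward reaction proceeds.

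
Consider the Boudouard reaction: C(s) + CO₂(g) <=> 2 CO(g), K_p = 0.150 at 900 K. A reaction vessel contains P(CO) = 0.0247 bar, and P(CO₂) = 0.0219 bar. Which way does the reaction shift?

in the forward direction

(C is a pure solid — omitted from Q_p.)
Q_p = P(CO)² / P(CO₂) = (0.0247)² / (0.0219) = 0.0279
Q_p = 0.0279 < K_p = 0.150, so the forward reaction proceeds.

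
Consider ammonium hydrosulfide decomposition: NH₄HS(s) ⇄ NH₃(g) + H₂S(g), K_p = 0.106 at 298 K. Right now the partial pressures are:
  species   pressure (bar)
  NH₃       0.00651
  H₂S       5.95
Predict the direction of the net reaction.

forward (toward products)

(NH₄HS is a pure solid — omitted from Q_p.)
Q_p = P(NH₃)·P(H₂S) = (0.00651)·(5.95) = 0.0387
Q_p = 0.0387 < K_p = 0.106, so the forward reaction proceeds.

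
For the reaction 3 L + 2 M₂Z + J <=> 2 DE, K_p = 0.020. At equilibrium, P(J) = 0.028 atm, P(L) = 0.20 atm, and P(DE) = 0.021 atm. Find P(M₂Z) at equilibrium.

P(M₂Z) = 9.9 atm

At equilibrium, K_p = P(DE)² / (P(L)³·P(M₂Z)²·P(J)) = 0.020.
(0.021)² / ((0.20)³·(P(M₂Z))²·(0.028)) = 0.020
P(M₂Z)² = 98.4 ⇒ P(M₂Z) = 9.9 atm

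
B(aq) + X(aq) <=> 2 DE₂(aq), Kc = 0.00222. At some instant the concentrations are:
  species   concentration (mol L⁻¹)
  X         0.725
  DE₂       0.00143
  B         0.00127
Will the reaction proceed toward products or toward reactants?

neither direction; the system is at equilibrium

Qc = [DE₂]² / ([B]·[X]) = (0.00143)² / ((0.00127)·(0.725)) = 0.00222
Qc = 0.00222 = Kc, so the system is already at equilibrium.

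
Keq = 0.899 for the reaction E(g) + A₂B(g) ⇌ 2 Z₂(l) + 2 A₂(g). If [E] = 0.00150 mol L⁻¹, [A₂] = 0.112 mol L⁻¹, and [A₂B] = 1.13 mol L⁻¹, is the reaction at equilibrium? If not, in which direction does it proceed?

(Z₂ is a pure liquid — omitted from Q.)
Q = [A₂]² / ([E]·[A₂B]) = (0.112)² / ((0.00150)·(1.13)) = 7.40
Q = 7.40 > Keq = 0.899, so the reverse reaction proceeds.

in the reverse direction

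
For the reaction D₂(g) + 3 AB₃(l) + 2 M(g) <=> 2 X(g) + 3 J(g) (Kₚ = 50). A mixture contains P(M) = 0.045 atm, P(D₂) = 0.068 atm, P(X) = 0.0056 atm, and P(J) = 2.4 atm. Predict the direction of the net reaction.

(AB₃ is a pure liquid — omitted from Qₚ.)
Qₚ = P(X)²·P(J)³ / (P(D₂)·P(M)²) = (0.0056)²·(2.4)³ / ((0.068)·(0.045)²) = 3.1
Qₚ = 3.1 < Kₚ = 50, so the forward reaction proceeds.

to the right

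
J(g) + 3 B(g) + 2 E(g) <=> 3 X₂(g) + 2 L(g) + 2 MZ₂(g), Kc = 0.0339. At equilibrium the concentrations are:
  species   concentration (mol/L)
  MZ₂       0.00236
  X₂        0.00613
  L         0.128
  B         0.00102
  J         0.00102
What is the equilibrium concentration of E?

[E] = 0.757 mol/L

At equilibrium, Kc = [X₂]³·[L]²·[MZ₂]² / ([J]·[B]³·[E]²) = 0.0339.
(0.00613)³·(0.128)²·(0.00236)² / ((0.00102)·(0.00102)³·([E])²) = 0.0339
[E]² = 0.573 ⇒ [E] = 0.757 mol/L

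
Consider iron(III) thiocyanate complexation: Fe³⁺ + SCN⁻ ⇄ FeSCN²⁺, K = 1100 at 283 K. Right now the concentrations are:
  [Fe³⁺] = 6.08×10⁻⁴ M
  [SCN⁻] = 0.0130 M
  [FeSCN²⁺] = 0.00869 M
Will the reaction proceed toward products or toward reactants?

no net change (already at equilibrium)

Q = [FeSCN²⁺] / ([Fe³⁺]·[SCN⁻]) = (0.00869) / ((6.08×10⁻⁴)·(0.0130)) = 1100
Q = 1100 = K, so the system is already at equilibrium.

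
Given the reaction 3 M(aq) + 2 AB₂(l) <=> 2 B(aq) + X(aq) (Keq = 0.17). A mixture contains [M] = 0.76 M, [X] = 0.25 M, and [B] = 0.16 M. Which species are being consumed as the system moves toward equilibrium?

(AB₂ is a pure liquid — omitted from Q.)
Q = [B]²·[X] / [M]³ = (0.16)²·(0.25) / (0.76)³ = 0.015
Q = 0.015 < Keq = 0.17: net forward reaction.

M, AB₂ (reactants)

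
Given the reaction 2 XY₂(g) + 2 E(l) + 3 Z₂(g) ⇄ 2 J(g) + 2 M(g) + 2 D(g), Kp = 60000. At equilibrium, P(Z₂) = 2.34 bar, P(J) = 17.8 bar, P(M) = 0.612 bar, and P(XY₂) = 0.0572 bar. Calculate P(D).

(E is a pure liquid — omitted from Kp.)
At equilibrium, Kp = P(J)²·P(M)²·P(D)² / (P(XY₂)²·P(Z₂)³) = 60000.
(17.8)²·(0.612)²·(P(D))² / ((0.0572)²·(2.34)³) = 60000
P(D)² = 21.2 ⇒ P(D) = 4.60 bar

P(D) = 4.60 bar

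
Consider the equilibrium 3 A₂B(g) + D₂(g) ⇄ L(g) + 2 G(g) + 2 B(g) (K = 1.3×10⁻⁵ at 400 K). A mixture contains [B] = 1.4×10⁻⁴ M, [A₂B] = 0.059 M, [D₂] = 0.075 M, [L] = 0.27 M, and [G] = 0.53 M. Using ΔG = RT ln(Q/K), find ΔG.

Q = [L]·[G]²·[B]² / ([A₂B]³·[D₂]) = (0.27)·(0.53)²·(1.4×10⁻⁴)² / ((0.059)³·(0.075)) = 9.65×10⁻⁵
ΔG = RT ln(Q/K) = (8.314 J mol⁻¹ K⁻¹)(400 K) × ln(9.65×10⁻⁵/1.3×10⁻⁵)
   = (3.326 kJ/mol)(2.005) = 6.67 kJ/mol
ΔG > 0, so the forward reaction is non-spontaneous (proceeds in reverse).

ΔG = 6.67 kJ/mol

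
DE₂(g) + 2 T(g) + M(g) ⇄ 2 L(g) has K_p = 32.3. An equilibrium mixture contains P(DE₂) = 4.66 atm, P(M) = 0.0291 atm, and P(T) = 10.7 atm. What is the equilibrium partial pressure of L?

P(L) = 22.4 atm

At equilibrium, K_p = P(L)² / (P(DE₂)·P(T)²·P(M)) = 32.3.
(P(L))² / ((4.66)·(10.7)²·(0.0291)) = 32.3
P(L)² = 501 ⇒ P(L) = 22.4 atm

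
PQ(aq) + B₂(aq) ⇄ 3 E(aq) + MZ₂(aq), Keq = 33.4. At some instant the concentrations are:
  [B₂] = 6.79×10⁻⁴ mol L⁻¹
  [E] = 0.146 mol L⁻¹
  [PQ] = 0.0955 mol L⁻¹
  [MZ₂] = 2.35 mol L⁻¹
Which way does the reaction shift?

Q = [E]³·[MZ₂] / ([PQ]·[B₂]) = (0.146)³·(2.35) / ((0.0955)·(6.79×10⁻⁴)) = 113
Q = 113 > Keq = 33.4, so the reverse reaction proceeds.

to the left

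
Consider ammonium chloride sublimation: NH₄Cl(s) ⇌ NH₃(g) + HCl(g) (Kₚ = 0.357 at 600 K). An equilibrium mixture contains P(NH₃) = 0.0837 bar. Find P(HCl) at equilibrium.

(NH₄Cl is a pure solid — omitted from Kₚ.)
At equilibrium, Kₚ = P(NH₃)·P(HCl) = 0.357.
(0.0837)·(P(HCl)) = 0.357
P(HCl) = 4.27 bar

P(HCl) = 4.27 bar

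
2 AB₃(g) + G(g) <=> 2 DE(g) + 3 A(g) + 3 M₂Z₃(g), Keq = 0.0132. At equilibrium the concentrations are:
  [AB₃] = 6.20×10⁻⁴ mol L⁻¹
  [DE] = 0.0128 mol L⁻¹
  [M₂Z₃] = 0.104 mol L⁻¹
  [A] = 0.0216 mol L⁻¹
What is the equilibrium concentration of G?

[G] = 3.66×10⁻⁴ mol L⁻¹

At equilibrium, Keq = [DE]²·[A]³·[M₂Z₃]³ / ([AB₃]²·[G]) = 0.0132.
(0.0128)²·(0.0216)³·(0.104)³ / ((6.20×10⁻⁴)²·([G])) = 0.0132
[G] = 3.66×10⁻⁴ mol L⁻¹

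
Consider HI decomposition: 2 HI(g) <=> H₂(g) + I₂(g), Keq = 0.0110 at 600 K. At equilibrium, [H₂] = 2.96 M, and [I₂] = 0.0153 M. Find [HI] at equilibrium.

[HI] = 2.03 M

At equilibrium, Keq = [H₂]·[I₂] / [HI]² = 0.0110.
(2.96)·(0.0153) / ([HI])² = 0.0110
[HI]² = 4.12 ⇒ [HI] = 2.03 M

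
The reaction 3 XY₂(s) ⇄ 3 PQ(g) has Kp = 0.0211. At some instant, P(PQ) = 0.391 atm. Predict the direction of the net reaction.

(XY₂ is a pure solid — omitted from Qp.)
Qp = P(PQ)³ = (0.391)³ = 0.0598
Qp = 0.0598 > Kp = 0.0211, so the reverse reaction proceeds.

in the reverse direction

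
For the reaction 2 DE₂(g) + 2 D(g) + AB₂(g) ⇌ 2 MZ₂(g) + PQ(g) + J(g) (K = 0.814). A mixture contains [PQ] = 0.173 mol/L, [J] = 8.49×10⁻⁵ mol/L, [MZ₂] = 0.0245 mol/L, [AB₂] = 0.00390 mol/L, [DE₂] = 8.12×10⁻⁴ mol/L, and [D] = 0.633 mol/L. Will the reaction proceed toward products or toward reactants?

in the reverse direction

Q = [MZ₂]²·[PQ]·[J] / ([DE₂]²·[D]²·[AB₂]) = (0.0245)²·(0.173)·(8.49×10⁻⁵) / ((8.12×10⁻⁴)²·(0.633)²·(0.00390)) = 8.56
Q = 8.56 > K = 0.814, so the reverse reaction proceeds.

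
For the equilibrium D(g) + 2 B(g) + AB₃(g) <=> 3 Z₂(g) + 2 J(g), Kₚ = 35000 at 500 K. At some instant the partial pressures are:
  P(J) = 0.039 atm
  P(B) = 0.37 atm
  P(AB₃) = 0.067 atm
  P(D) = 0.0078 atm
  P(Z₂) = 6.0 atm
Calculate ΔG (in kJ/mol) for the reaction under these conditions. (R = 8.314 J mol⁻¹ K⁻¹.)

Qₚ = P(Z₂)³·P(J)² / (P(D)·P(B)²·P(AB₃)) = (6.0)³·(0.039)² / ((0.0078)·(0.37)²·(0.067)) = 4590
ΔG = RT ln(Qₚ/Kₚ) = (8.314 J mol⁻¹ K⁻¹)(500 K) × ln(4590/35000)
   = (4.157 kJ/mol)(-2.031) = -8.44 kJ/mol
ΔG < 0, so the forward reaction is spontaneous (proceeds forward).

ΔG = -8.44 kJ/mol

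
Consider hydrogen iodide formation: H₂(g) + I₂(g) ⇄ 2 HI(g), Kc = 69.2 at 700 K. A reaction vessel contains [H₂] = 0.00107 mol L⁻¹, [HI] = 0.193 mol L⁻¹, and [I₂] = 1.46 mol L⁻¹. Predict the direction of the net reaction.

to the right

Qc = [HI]² / ([H₂]·[I₂]) = (0.193)² / ((0.00107)·(1.46)) = 23.8
Qc = 23.8 < Kc = 69.2, so the forward reaction proceeds.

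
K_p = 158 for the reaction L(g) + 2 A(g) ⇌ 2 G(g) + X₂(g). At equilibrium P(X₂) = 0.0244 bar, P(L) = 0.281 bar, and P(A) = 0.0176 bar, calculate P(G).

At equilibrium, K_p = P(G)²·P(X₂) / (P(L)·P(A)²) = 158.
(P(G))²·(0.0244) / ((0.281)·(0.0176)²) = 158
P(G)² = 0.564 ⇒ P(G) = 0.751 bar

P(G) = 0.751 bar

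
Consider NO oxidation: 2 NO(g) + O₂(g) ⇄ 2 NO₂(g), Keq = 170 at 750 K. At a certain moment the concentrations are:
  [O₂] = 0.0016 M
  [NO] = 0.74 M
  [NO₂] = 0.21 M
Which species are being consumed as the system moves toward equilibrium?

NO, O₂ (reactants)

Q = [NO₂]² / ([NO]²·[O₂]) = (0.21)² / ((0.74)²·(0.0016)) = 50
Q = 50 < Keq = 170: net forward reaction.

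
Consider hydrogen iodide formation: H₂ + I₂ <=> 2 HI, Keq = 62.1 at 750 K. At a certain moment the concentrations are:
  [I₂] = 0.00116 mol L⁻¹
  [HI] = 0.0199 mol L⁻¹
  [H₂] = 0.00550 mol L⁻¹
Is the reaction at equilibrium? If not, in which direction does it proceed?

no net change (already at equilibrium)

Q = [HI]² / ([H₂]·[I₂]) = (0.0199)² / ((0.00550)·(0.00116)) = 62.1
Q = 62.1 = Keq, so the system is already at equilibrium.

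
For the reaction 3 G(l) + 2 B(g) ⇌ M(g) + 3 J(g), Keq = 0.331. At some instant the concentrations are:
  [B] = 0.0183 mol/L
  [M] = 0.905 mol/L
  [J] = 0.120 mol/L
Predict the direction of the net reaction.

(G is a pure liquid — omitted from Q.)
Q = [M]·[J]³ / [B]² = (0.905)·(0.120)³ / (0.0183)² = 4.67
Q = 4.67 > Keq = 0.331, so the reverse reaction proceeds.

to the left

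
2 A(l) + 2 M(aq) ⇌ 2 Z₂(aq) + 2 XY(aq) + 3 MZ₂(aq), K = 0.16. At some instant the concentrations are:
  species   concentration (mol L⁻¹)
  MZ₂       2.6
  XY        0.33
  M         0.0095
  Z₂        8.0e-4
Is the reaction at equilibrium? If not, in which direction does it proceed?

toward products

(A is a pure liquid — omitted from Q.)
Q = [Z₂]²·[XY]²·[MZ₂]³ / [M]² = (8.0e-4)²·(0.33)²·(2.6)³ / (0.0095)² = 0.014
Q = 0.014 < K = 0.16, so the forward reaction proceeds.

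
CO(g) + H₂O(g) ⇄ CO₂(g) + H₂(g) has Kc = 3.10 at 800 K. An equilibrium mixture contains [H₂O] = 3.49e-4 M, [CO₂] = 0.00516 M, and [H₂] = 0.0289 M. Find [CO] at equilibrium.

At equilibrium, Kc = [CO₂]·[H₂] / ([CO]·[H₂O]) = 3.10.
(0.00516)·(0.0289) / (([CO])·(3.49e-4)) = 3.10
[CO] = 0.138 M

[CO] = 0.138 M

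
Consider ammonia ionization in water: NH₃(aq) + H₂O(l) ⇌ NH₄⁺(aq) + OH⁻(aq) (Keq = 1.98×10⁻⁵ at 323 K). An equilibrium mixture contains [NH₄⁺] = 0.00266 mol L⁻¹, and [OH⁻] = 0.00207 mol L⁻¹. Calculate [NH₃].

[NH₃] = 0.278 mol L⁻¹

(H₂O is a pure liquid — omitted from Keq.)
At equilibrium, Keq = [NH₄⁺]·[OH⁻] / [NH₃] = 1.98×10⁻⁵.
(0.00266)·(0.00207) / ([NH₃]) = 1.98×10⁻⁵
[NH₃] = 0.278 mol L⁻¹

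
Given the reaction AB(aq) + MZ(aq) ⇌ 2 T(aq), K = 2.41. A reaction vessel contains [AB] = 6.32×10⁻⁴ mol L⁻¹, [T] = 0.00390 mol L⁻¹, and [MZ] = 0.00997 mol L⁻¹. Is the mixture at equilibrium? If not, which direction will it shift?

Q = [T]² / ([AB]·[MZ]) = (0.00390)² / ((6.32×10⁻⁴)·(0.00997)) = 2.41
Q = 2.41 = K; the system is at equilibrium.

yes, at equilibrium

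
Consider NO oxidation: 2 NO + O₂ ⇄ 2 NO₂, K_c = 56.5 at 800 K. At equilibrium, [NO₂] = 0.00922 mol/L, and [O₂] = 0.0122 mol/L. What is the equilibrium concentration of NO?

At equilibrium, K_c = [NO₂]² / ([NO]²·[O₂]) = 56.5.
(0.00922)² / (([NO])²·(0.0122)) = 56.5
[NO]² = 1.23e-4 ⇒ [NO] = 0.0111 mol/L

[NO] = 0.0111 mol/L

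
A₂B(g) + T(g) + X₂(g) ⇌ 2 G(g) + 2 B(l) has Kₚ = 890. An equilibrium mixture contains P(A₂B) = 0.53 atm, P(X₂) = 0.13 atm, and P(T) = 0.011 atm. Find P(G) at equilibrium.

P(G) = 0.82 atm

(B is a pure liquid — omitted from Kₚ.)
At equilibrium, Kₚ = P(G)² / (P(A₂B)·P(T)·P(X₂)) = 890.
(P(G))² / ((0.53)·(0.011)·(0.13)) = 890
P(G)² = 0.675 ⇒ P(G) = 0.82 atm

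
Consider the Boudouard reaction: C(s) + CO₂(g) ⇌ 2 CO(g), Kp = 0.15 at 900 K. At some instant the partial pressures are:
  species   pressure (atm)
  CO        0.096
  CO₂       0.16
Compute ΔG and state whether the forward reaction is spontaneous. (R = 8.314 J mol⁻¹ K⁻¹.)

(C is a pure solid — omitted from Qp.)
Qp = P(CO)² / P(CO₂) = (0.096)² / (0.16) = 0.0576
ΔG = RT ln(Qp/Kp) = (8.314 J mol⁻¹ K⁻¹)(900 K) × ln(0.0576/0.15)
   = (7.483 kJ/mol)(-0.9571) = -7.16 kJ/mol
ΔG < 0, so the forward reaction is spontaneous (proceeds forward).

ΔG = -7.16 kJ/mol; the forward reaction is spontaneous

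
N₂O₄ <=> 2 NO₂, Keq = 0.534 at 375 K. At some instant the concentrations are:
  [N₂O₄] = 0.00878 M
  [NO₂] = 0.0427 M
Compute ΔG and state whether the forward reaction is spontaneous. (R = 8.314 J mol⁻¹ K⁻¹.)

Q = [NO₂]² / [N₂O₄] = (0.0427)² / (0.00878) = 0.208
ΔG = RT ln(Q/Keq) = (8.314 J mol⁻¹ K⁻¹)(375 K) × ln(0.208/0.534)
   = (3.118 kJ/mol)(-0.9429) = -2.94 kJ/mol
ΔG < 0, so the forward reaction is spontaneous (proceeds forward).

ΔG = -2.94 kJ/mol; the forward reaction is spontaneous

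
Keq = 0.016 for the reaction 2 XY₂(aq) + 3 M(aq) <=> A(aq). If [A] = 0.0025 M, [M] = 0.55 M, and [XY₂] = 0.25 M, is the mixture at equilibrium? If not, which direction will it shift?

Q = [A] / ([XY₂]²·[M]³) = (0.0025) / ((0.25)²·(0.55)³) = 0.24
Q = 0.24 > Keq = 0.016: net reverse reaction.

no; Q > K, reaction proceeds in reverse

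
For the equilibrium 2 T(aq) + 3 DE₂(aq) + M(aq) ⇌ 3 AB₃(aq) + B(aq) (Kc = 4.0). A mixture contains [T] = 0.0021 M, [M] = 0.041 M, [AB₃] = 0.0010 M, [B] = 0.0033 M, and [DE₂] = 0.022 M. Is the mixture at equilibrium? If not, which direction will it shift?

Qc = [AB₃]³·[B] / ([T]²·[DE₂]³·[M]) = (0.0010)³·(0.0033) / ((0.0021)²·(0.022)³·(0.041)) = 1.7
Qc = 1.7 < Kc = 4.0: net forward reaction.

no; Q < K, reaction proceeds forward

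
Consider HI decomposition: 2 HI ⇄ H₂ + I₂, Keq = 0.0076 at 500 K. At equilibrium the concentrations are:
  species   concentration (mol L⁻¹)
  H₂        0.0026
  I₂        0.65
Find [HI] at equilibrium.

[HI] = 0.47 mol L⁻¹

At equilibrium, Keq = [H₂]·[I₂] / [HI]² = 0.0076.
(0.0026)·(0.65) / ([HI])² = 0.0076
[HI]² = 0.222 ⇒ [HI] = 0.47 mol L⁻¹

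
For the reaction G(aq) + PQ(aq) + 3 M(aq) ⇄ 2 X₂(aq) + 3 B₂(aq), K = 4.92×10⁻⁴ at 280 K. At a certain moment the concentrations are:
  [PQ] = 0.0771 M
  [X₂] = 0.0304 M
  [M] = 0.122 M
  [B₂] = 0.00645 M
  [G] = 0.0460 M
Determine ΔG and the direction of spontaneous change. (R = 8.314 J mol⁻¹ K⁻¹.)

ΔG = -5.93 kJ/mol; the forward reaction is spontaneous

Q = [X₂]²·[B₂]³ / ([G]·[PQ]·[M]³) = (0.0304)²·(0.00645)³ / ((0.0460)·(0.0771)·(0.122)³) = 3.85×10⁻⁵
ΔG = RT ln(Q/K) = (8.314 J mol⁻¹ K⁻¹)(280 K) × ln(3.85×10⁻⁵/4.92×10⁻⁴)
   = (2.328 kJ/mol)(-2.548) = -5.93 kJ/mol
ΔG < 0, so the forward reaction is spontaneous (proceeds forward).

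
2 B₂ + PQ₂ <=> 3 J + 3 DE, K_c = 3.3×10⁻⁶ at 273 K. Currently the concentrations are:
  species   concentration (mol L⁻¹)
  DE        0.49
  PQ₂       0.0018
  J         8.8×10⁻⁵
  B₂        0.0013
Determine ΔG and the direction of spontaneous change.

ΔG = 4.72 kJ/mol; the forward reaction is non-spontaneous

Q_c = [J]³·[DE]³ / ([B₂]²·[PQ₂]) = (8.8×10⁻⁵)³·(0.49)³ / ((0.0013)²·(0.0018)) = 2.64×10⁻⁵
ΔG = RT ln(Q_c/K_c) = (8.314 J mol⁻¹ K⁻¹)(273 K) × ln(2.64×10⁻⁵/3.3×10⁻⁶)
   = (2.270 kJ/mol)(2.079) = 4.72 kJ/mol
ΔG > 0, so the forward reaction is non-spontaneous (proceeds in reverse).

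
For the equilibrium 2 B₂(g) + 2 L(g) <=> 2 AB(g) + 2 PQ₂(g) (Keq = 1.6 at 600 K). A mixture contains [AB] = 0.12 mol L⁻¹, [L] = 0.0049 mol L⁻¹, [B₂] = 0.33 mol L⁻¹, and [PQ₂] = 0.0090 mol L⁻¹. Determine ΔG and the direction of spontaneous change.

Q = [AB]²·[PQ₂]² / ([B₂]²·[L]²) = (0.12)²·(0.0090)² / ((0.33)²·(0.0049)²) = 0.446
ΔG = RT ln(Q/Keq) = (8.314 J mol⁻¹ K⁻¹)(600 K) × ln(0.446/1.6)
   = (4.988 kJ/mol)(-1.277) = -6.37 kJ/mol
ΔG < 0, so the forward reaction is spontaneous (proceeds forward).

ΔG = -6.37 kJ/mol; the forward reaction is spontaneous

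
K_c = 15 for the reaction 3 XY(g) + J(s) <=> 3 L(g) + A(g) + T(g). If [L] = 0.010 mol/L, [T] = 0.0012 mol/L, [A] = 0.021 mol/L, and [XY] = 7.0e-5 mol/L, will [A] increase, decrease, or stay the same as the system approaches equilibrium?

decrease

(J is a pure solid — omitted from Q_c.)
Q_c = [L]³·[A]·[T] / [XY]³ = (0.010)³·(0.021)·(0.0012) / (7.0e-5)³ = 73
Q_c = 73 > K_c = 15: net reverse reaction.
A is a product, so it decreases.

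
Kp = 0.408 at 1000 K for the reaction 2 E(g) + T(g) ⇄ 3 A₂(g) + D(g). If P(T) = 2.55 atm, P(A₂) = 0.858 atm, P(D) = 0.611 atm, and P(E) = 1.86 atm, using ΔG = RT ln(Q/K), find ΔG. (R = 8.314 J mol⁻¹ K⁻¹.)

Qp = P(A₂)³·P(D) / (P(E)²·P(T)) = (0.858)³·(0.611) / ((1.86)²·(2.55)) = 0.0437
ΔG = RT ln(Qp/Kp) = (8.314 J mol⁻¹ K⁻¹)(1000 K) × ln(0.0437/0.408)
   = (8.314 kJ/mol)(-2.234) = -18.6 kJ/mol
ΔG < 0, so the forward reaction is spontaneous (proceeds forward).

ΔG = -18.6 kJ/mol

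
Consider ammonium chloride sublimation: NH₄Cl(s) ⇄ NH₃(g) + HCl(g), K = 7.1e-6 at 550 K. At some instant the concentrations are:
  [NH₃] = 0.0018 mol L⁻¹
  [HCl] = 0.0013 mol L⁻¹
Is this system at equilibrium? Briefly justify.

(NH₄Cl is a pure solid — omitted from Q.)
Q = [NH₃]·[HCl] = (0.0018)·(0.0013) = 2.3e-6
Q = 2.3e-6 < K = 7.1e-6: net forward reaction.

no; Q < K, reaction proceeds forward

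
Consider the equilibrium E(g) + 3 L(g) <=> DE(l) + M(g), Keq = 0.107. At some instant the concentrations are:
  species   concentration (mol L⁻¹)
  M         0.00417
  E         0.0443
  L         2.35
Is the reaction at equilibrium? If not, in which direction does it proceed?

in the forward direction

(DE is a pure liquid — omitted from Q.)
Q = [M] / ([E]·[L]³) = (0.00417) / ((0.0443)·(2.35)³) = 0.00725
Q = 0.00725 < Keq = 0.107, so the forward reaction proceeds.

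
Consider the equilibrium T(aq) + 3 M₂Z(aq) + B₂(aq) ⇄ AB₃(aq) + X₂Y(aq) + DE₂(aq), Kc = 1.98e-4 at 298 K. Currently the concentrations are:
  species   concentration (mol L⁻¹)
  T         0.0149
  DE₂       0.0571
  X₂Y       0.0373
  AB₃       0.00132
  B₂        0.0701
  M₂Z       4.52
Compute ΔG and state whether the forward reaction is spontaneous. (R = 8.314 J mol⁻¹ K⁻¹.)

Qc = [AB₃]·[X₂Y]·[DE₂] / ([T]·[M₂Z]³·[B₂]) = (0.00132)·(0.0373)·(0.0571) / ((0.0149)·(4.52)³·(0.0701)) = 2.91e-5
ΔG = RT ln(Qc/Kc) = (8.314 J mol⁻¹ K⁻¹)(298 K) × ln(2.91e-5/1.98e-4)
   = (2.478 kJ/mol)(-1.918) = -4.75 kJ/mol
ΔG < 0, so the forward reaction is spontaneous (proceeds forward).

ΔG = -4.75 kJ/mol; the forward reaction is spontaneous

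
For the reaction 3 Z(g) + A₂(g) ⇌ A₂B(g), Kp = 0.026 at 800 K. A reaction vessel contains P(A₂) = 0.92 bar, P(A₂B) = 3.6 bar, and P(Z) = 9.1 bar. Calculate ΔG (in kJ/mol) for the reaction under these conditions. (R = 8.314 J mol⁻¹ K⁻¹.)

Qp = P(A₂B) / (P(Z)³·P(A₂)) = (3.6) / ((9.1)³·(0.92)) = 0.00519
ΔG = RT ln(Qp/Kp) = (8.314 J mol⁻¹ K⁻¹)(800 K) × ln(0.00519/0.026)
   = (6.651 kJ/mol)(-1.611) = -10.7 kJ/mol
ΔG < 0, so the forward reaction is spontaneous (proceeds forward).

ΔG = -10.7 kJ/mol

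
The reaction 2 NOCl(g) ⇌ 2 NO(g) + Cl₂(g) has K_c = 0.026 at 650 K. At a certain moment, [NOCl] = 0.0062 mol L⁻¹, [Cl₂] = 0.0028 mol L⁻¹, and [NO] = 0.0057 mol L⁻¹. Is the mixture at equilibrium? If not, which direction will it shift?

Q_c = [NO]²·[Cl₂] / [NOCl]² = (0.0057)²·(0.0028) / (0.0062)² = 0.0024
Q_c = 0.0024 < K_c = 0.026: net forward reaction.

no; Q < K, reaction proceeds forward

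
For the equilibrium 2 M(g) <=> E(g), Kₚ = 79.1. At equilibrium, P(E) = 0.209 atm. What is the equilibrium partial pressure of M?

At equilibrium, Kₚ = P(E) / P(M)² = 79.1.
(0.209) / (P(M))² = 79.1
P(M)² = 0.00264 ⇒ P(M) = 0.0514 atm

P(M) = 0.0514 atm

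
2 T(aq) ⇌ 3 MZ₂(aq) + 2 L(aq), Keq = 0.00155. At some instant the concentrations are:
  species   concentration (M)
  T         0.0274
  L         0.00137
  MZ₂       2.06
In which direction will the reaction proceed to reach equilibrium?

toward reactants

Q = [MZ₂]³·[L]² / [T]² = (2.06)³·(0.00137)² / (0.0274)² = 0.0219
Q = 0.0219 > Keq = 0.00155, so the reverse reaction proceeds.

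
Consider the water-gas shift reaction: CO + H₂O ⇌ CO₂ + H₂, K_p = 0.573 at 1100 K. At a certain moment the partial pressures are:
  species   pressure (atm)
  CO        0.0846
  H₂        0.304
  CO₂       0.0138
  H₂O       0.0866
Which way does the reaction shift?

no net change (already at equilibrium)

Q_p = P(CO₂)·P(H₂) / (P(CO)·P(H₂O)) = (0.0138)·(0.304) / ((0.0846)·(0.0866)) = 0.573
Q_p = 0.573 = K_p, so the system is already at equilibrium.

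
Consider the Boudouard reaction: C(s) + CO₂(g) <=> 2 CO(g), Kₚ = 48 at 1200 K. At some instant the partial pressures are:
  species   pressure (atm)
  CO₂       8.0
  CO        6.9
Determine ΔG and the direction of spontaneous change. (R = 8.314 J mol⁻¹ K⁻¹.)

(C is a pure solid — omitted from Qₚ.)
Qₚ = P(CO)² / P(CO₂) = (6.9)² / (8.0) = 5.95
ΔG = RT ln(Qₚ/Kₚ) = (8.314 J mol⁻¹ K⁻¹)(1200 K) × ln(5.95/48)
   = (9.977 kJ/mol)(-2.088) = -20.8 kJ/mol
ΔG < 0, so the forward reaction is spontaneous (proceeds forward).

ΔG = -20.8 kJ/mol; the forward reaction is spontaneous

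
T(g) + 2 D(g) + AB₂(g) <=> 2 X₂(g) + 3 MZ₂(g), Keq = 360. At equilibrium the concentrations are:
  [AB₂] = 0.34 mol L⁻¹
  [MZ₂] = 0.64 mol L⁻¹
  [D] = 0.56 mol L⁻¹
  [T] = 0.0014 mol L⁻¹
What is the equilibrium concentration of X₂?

[X₂] = 0.45 mol L⁻¹

At equilibrium, Keq = [X₂]²·[MZ₂]³ / ([T]·[D]²·[AB₂]) = 360.
([X₂])²·(0.64)³ / ((0.0014)·(0.56)²·(0.34)) = 360
[X₂]² = 0.205 ⇒ [X₂] = 0.45 mol L⁻¹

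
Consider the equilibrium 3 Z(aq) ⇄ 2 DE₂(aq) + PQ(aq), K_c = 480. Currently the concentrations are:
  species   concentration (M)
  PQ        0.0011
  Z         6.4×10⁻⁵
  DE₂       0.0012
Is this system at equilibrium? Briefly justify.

no; Q > K, reaction proceeds in reverse

Q_c = [DE₂]²·[PQ] / [Z]³ = (0.0012)²·(0.0011) / (6.4×10⁻⁵)³ = 6000
Q_c = 6000 > K_c = 480: net reverse reaction.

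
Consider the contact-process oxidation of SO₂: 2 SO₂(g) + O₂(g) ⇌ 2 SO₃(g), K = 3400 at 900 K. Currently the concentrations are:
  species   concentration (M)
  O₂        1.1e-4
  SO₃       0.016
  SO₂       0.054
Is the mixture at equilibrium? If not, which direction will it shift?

no; Q < K, reaction proceeds forward

Q = [SO₃]² / ([SO₂]²·[O₂]) = (0.016)² / ((0.054)²·(1.1e-4)) = 800
Q = 800 < K = 3400: net forward reaction.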